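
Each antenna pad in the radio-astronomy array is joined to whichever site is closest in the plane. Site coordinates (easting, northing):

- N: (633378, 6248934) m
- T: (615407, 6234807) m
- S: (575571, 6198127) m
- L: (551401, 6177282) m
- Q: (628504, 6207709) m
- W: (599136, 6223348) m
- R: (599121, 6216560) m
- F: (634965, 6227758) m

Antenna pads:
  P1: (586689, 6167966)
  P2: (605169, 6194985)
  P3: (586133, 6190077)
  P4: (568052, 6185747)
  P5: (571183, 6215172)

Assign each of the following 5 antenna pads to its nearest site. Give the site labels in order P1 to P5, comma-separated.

S, R, S, S, S

P1 → S (d²=1033295845.00)
P2 → R (d²=502058929.00)
P3 → S (d²=176358344.00)
P4 → S (d²=209799761.00)
P5 → S (d²=309786569.00)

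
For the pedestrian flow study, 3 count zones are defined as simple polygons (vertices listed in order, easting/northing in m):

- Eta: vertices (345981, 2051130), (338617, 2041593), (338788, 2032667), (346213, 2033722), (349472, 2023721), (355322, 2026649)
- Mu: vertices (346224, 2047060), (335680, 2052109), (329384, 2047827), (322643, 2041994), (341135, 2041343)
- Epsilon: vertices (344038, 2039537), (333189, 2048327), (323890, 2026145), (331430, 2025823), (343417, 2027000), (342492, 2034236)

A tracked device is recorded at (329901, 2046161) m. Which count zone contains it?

Mu

Cast a ray rightward from (329901, 2046161). For each polygon, the edges (by vertex number in listed order) whose endpoints lie on opposite sides of northing = 2046161, where each meets that height, and whether that is right or left of the point:
Eta: 1–2 at easting≈342144.2 (right), 6–1 at easting≈347877.0 (right) → 2 crossings.
Mu: 3–4 at easting≈327458.7 (left), 5–1 at easting≈345423.8 (right) → 1 crossing.
Epsilon: 1–2 at easting≈335862.4 (right), 2–3 at easting≈332281.0 (right) → 2 crossings.
Only Mu has an odd count, so the point is inside Mu.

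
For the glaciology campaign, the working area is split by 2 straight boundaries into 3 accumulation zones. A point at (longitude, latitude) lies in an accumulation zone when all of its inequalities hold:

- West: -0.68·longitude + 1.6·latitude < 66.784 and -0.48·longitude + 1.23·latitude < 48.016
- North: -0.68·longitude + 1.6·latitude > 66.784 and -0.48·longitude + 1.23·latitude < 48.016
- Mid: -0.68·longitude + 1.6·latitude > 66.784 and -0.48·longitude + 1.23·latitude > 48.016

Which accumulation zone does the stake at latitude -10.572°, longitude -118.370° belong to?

West

-0.68·-118.370 + 1.6·-10.572 = 63.576, which is < 66.784
-0.48·-118.370 + 1.23·-10.572 = 43.814, which is < 48.016
This sign pattern matches West.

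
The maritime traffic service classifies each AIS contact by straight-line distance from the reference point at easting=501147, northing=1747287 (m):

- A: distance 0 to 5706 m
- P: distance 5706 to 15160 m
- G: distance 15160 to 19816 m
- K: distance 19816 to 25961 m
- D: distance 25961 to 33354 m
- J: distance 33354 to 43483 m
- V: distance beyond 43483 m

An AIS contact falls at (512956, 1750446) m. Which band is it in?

P

Distance = √((512956−501147)² + (1750446−1747287)²) = √(139452481.000 + 9979281.000) = 12224.228 m.
5706 ≤ 12224.228 < 15160 → P.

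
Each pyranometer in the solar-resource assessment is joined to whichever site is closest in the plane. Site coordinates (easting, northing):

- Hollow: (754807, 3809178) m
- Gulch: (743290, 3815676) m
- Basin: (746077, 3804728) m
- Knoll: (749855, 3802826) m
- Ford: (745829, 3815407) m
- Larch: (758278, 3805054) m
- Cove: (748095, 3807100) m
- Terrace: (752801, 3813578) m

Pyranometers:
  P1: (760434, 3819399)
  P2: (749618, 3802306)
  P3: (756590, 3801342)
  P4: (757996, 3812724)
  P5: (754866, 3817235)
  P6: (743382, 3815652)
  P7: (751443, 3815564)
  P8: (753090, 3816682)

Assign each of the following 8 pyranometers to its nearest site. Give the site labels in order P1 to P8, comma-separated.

P1 → Terrace (d²=92146730.00)
P2 → Knoll (d²=326569.00)
P3 → Larch (d²=16628288.00)
P4 → Hollow (d²=22743837.00)
P5 → Terrace (d²=17637874.00)
P6 → Gulch (d²=9040.00)
P7 → Terrace (d²=5788360.00)
P8 → Terrace (d²=9718337.00)

Terrace, Knoll, Larch, Hollow, Terrace, Gulch, Terrace, Terrace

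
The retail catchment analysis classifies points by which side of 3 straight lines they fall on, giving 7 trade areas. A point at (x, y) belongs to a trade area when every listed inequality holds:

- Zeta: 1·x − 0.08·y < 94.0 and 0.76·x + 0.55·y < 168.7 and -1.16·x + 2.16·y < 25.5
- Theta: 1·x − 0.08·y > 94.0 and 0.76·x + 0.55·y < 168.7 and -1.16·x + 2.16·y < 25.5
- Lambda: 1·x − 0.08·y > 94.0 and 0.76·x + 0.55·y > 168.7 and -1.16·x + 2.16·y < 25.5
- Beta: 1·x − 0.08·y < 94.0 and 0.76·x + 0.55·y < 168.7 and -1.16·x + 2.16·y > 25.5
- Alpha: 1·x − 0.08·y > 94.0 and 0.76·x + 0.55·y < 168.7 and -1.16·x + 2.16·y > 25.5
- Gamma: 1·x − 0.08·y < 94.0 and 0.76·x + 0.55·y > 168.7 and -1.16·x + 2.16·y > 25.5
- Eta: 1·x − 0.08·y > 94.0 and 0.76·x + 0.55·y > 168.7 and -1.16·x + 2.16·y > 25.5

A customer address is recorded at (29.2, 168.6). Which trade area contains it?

Beta

1·29.2 − 0.08·168.6 = 15.712, which is < 94.0
0.76·29.2 + 0.55·168.6 = 114.922, which is < 168.7
-1.16·29.2 + 2.16·168.6 = 330.304, which is > 25.5
This sign pattern matches Beta.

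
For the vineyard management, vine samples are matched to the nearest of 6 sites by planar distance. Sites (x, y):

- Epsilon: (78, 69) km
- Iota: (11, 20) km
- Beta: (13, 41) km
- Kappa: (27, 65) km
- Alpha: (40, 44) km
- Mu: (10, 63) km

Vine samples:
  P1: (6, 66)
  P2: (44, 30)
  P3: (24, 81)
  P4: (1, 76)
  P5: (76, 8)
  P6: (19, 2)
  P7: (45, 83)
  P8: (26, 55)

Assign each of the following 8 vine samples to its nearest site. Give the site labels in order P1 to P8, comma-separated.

Mu, Alpha, Kappa, Mu, Alpha, Iota, Kappa, Kappa

P1 → Mu (d²=25.00)
P2 → Alpha (d²=212.00)
P3 → Kappa (d²=265.00)
P4 → Mu (d²=250.00)
P5 → Alpha (d²=2592.00)
P6 → Iota (d²=388.00)
P7 → Kappa (d²=648.00)
P8 → Kappa (d²=101.00)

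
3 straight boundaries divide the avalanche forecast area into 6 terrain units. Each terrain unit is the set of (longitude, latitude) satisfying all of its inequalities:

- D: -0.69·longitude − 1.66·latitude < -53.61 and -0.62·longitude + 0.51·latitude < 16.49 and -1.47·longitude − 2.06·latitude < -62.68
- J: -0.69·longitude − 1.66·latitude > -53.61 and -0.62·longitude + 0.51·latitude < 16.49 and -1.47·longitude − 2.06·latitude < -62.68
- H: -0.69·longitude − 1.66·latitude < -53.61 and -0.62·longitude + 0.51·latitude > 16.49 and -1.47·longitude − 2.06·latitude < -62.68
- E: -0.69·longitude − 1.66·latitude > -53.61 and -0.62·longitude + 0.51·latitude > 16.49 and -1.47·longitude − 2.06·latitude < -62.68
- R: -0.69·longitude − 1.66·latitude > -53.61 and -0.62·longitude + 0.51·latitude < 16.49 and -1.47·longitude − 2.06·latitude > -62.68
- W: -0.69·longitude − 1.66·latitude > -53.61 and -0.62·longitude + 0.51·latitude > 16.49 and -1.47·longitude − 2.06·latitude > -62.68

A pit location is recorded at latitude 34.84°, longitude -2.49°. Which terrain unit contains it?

H

-0.69·-2.49 − 1.66·34.84 = -56.116, which is < -53.61
-0.62·-2.49 + 0.51·34.84 = 19.312, which is > 16.49
-1.47·-2.49 − 2.06·34.84 = -68.110, which is < -62.68
This sign pattern matches H.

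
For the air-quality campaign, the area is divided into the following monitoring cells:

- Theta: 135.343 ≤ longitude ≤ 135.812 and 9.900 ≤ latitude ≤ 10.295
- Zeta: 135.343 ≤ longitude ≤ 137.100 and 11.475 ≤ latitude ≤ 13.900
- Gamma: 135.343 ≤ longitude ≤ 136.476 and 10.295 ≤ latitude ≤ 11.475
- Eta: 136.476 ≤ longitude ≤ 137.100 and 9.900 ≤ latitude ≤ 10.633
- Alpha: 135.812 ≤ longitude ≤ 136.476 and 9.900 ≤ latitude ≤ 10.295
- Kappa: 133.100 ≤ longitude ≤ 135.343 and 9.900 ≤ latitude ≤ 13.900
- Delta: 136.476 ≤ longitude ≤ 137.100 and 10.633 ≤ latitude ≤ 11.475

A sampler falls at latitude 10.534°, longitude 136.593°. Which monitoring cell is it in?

The point has longitude = 136.593 and latitude = 10.534.
Only Eta satisfies 136.476 ≤ longitude ≤ 137.100 and 9.900 ≤ latitude ≤ 10.633.

Eta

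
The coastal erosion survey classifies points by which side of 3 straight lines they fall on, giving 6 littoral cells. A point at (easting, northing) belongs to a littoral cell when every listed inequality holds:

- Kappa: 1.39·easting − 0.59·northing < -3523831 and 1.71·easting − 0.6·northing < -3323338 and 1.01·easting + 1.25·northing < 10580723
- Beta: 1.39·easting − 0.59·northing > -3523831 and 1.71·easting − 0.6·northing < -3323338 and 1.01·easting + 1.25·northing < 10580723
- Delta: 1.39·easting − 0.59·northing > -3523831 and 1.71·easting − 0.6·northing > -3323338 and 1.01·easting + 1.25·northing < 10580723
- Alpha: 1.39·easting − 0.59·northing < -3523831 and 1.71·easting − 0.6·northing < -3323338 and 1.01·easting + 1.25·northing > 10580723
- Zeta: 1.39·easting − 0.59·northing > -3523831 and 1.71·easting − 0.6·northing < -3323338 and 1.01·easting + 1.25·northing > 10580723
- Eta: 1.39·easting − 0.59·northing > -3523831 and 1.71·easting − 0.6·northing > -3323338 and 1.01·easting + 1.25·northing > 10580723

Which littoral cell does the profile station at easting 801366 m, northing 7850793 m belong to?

1.39·801366 − 0.59·7850793 = -3518069.130, which is > -3523831
1.71·801366 − 0.6·7850793 = -3340139.940, which is < -3323338
1.01·801366 + 1.25·7850793 = 10622870.910, which is > 10580723
This sign pattern matches Zeta.

Zeta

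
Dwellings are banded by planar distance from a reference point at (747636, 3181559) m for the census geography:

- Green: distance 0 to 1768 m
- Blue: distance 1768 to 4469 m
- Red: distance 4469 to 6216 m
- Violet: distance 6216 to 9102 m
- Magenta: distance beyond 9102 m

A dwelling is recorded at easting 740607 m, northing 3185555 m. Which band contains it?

Violet

Distance = √((740607−747636)² + (3185555−3181559)²) = √(49406841.000 + 15968016.000) = 8085.472 m.
6216 ≤ 8085.472 < 9102 → Violet.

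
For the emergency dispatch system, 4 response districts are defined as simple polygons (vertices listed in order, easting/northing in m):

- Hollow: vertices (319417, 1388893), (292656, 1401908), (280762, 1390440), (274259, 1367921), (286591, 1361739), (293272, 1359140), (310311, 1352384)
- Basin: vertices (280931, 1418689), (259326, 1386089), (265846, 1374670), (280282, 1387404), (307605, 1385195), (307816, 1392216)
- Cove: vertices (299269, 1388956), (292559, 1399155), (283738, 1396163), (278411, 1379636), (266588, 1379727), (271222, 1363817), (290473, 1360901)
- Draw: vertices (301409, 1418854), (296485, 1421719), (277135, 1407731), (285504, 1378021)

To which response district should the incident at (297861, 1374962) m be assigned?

Hollow

Cast a ray rightward from (297861, 1374962). For each polygon, the edges (by vertex number in listed order) whose endpoints lie on opposite sides of northing = 1374962, where each meets that height, and whether that is right or left of the point:
Hollow: 3–4 at easting≈276292.3 (left), 7–1 at easting≈315942.4 (right) → 1 crossing.
Basin: 2–3 at easting≈265679.3 (left), 3–4 at easting≈266177.0 (left) → 0 crossings.
Cove: 5–6 at easting≈267975.9 (left), 7–1 at easting≈294881.5 (left) → 0 crossings.
Draw: no edge straddles that height → 0 crossings.
Only Hollow has an odd count, so the point is inside Hollow.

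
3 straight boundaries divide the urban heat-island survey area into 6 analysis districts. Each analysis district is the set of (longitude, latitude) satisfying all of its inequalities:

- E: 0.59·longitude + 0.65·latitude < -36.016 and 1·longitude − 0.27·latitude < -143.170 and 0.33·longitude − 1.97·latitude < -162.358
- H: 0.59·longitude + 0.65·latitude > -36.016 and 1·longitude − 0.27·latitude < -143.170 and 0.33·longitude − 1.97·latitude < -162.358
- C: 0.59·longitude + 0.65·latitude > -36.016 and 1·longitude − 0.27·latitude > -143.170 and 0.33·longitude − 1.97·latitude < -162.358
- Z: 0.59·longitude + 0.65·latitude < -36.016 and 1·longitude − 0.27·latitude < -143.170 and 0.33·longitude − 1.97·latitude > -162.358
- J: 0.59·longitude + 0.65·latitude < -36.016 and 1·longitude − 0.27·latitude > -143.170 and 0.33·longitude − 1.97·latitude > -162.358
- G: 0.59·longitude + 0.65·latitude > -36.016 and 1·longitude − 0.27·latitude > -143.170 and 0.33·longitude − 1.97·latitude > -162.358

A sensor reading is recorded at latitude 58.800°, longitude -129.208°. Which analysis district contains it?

0.59·-129.208 + 0.65·58.800 = -38.013, which is < -36.016
1·-129.208 − 0.27·58.800 = -145.084, which is < -143.170
0.33·-129.208 − 1.97·58.800 = -158.475, which is > -162.358
This sign pattern matches Z.

Z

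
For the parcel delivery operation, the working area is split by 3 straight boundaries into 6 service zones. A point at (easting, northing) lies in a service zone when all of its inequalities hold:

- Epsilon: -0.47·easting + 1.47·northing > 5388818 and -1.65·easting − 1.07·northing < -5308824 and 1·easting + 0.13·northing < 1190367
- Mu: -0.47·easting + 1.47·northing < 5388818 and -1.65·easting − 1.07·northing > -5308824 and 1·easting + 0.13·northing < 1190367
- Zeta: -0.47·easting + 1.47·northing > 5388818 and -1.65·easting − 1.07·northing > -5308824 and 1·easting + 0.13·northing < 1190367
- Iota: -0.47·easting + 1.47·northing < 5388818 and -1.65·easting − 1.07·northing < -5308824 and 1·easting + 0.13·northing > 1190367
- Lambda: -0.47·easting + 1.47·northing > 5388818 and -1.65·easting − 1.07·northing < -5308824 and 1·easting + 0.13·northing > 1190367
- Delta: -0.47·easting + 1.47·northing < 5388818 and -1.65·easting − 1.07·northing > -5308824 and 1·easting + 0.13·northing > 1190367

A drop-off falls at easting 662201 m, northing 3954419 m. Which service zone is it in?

-0.47·662201 + 1.47·3954419 = 5501761.460, which is > 5388818
-1.65·662201 − 1.07·3954419 = -5323859.980, which is < -5308824
1·662201 + 0.13·3954419 = 1176275.470, which is < 1190367
This sign pattern matches Epsilon.

Epsilon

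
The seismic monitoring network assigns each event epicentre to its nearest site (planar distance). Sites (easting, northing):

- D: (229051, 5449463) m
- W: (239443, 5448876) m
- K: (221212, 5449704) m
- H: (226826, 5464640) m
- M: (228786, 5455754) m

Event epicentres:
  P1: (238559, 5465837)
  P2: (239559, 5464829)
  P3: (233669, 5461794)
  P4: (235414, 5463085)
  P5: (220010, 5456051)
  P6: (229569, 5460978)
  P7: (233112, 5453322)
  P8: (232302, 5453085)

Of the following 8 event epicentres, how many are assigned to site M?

P1 → H
P2 → H
P3 → H
P4 → H
P5 → K
P6 → H
P7 → M
P8 → M
2 of the 8 go to M.

2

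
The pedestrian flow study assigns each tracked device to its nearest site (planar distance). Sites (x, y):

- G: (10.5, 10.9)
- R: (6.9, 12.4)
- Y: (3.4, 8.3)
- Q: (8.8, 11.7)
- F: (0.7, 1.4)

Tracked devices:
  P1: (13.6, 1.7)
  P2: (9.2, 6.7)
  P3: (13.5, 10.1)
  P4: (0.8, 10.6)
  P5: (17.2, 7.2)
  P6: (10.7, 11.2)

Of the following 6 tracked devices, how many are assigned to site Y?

1

P1 → G
P2 → G
P3 → G
P4 → Y
P5 → G
P6 → G
1 of the 6 goes to Y.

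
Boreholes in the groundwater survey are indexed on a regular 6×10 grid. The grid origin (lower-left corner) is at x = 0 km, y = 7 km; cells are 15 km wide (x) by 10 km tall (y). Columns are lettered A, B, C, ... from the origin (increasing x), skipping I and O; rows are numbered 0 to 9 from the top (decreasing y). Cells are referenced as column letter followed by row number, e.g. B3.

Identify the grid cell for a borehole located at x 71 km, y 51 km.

Column index: ⌊(71 − 0) / 15⌋ = ⌊4.733⌋ = 4 → column E
Row offset from origin: ⌊(51 − 7) / 10⌋ = ⌊4.400⌋ = 4 → row 5 (counted from top)

E5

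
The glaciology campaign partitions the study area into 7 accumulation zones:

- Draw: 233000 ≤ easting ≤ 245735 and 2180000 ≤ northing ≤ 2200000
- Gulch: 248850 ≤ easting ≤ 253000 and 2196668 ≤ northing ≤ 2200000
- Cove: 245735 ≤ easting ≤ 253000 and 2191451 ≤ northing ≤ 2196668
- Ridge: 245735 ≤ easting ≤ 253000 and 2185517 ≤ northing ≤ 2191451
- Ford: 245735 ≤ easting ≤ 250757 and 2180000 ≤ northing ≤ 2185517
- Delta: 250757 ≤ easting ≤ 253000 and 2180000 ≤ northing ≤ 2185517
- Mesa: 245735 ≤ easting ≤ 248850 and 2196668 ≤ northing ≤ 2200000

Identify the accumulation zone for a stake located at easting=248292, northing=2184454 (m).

Ford

The point has easting = 248292 and northing = 2184454.
Only Ford satisfies 245735 ≤ easting ≤ 250757 and 2180000 ≤ northing ≤ 2185517.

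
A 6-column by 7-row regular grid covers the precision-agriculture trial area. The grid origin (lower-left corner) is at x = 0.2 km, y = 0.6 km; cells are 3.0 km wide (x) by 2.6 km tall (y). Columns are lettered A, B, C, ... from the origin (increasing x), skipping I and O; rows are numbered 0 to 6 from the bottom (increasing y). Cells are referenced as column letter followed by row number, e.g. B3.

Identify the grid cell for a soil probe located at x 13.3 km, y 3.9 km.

Column index: ⌊(13.3 − 0.2) / 3.0⌋ = ⌊4.367⌋ = 4 → column E
Row offset from origin: ⌊(3.9 − 0.6) / 2.6⌋ = ⌊1.269⌋ = 1 → row 1

E1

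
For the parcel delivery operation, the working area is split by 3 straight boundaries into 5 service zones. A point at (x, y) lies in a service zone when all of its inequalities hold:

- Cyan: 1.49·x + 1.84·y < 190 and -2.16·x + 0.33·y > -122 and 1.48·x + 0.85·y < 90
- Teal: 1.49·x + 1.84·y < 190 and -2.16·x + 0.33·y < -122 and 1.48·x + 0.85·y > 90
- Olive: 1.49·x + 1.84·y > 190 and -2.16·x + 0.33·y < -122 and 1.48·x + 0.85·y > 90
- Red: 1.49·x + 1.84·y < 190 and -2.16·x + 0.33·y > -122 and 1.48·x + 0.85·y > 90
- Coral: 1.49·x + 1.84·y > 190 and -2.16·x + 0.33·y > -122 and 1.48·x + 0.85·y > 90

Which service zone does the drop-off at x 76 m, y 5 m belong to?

1.49·76 + 1.84·5 = 122.440, which is < 190
-2.16·76 + 0.33·5 = -162.510, which is < -122
1.48·76 + 0.85·5 = 116.730, which is > 90
This sign pattern matches Teal.

Teal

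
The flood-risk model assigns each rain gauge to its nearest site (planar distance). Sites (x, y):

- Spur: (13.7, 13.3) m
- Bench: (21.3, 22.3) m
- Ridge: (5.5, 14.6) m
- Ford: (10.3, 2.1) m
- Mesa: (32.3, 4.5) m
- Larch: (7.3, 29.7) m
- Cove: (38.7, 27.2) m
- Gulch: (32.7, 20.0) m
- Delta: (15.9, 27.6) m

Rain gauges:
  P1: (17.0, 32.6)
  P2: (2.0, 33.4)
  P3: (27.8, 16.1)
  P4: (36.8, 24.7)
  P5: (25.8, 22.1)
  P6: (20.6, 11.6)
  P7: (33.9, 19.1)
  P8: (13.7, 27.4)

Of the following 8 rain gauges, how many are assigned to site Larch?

P1 → Delta
P2 → Larch
P3 → Gulch
P4 → Cove
P5 → Bench
P6 → Spur
P7 → Gulch
P8 → Delta
1 of the 8 goes to Larch.

1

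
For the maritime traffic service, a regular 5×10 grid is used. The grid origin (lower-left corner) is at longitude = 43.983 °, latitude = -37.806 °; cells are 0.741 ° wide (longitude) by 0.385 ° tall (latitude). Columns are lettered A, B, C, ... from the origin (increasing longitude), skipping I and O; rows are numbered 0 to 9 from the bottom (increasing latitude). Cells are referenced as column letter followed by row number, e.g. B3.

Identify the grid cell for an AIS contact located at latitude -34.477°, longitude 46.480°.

D8

Column index: ⌊(46.480 − 43.983) / 0.741⌋ = ⌊3.370⌋ = 3 → column D
Row offset from origin: ⌊(-34.477 − -37.806) / 0.385⌋ = ⌊8.647⌋ = 8 → row 8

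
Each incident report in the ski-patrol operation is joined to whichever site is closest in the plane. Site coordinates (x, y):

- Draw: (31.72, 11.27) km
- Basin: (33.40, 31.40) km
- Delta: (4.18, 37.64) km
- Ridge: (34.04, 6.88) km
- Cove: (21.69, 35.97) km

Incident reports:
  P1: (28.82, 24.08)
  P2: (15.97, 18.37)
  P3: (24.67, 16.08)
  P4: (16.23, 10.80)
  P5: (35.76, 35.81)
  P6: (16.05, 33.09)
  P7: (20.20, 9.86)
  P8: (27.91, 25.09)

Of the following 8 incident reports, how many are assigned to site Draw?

P1 → Basin
P2 → Draw
P3 → Draw
P4 → Draw
P5 → Basin
P6 → Cove
P7 → Draw
P8 → Basin
4 of the 8 go to Draw.

4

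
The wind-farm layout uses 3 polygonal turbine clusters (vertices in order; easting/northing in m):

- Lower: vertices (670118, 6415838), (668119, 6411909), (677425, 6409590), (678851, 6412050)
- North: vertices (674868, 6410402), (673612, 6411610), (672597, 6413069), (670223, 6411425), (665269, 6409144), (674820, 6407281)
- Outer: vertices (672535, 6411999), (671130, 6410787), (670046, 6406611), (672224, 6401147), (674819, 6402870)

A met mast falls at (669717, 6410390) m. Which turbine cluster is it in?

Cast a ray rightward from (669717, 6410390). For each polygon, the edges (by vertex number in listed order) whose endpoints lie on opposite sides of northing = 6410390, where each meets that height, and whether that is right or left of the point:
Lower: 2–3 at easting≈674214.7 (right), 3–4 at easting≈677888.7 (right) → 2 crossings.
North: 4–5 at easting≈667975.1 (left), 6–1 at easting≈674867.8 (right) → 1 crossing.
Outer: 2–3 at easting≈671026.9 (right), 5–1 at easting≈672937.6 (right) → 2 crossings.
Only North has an odd count, so the point is inside North.

North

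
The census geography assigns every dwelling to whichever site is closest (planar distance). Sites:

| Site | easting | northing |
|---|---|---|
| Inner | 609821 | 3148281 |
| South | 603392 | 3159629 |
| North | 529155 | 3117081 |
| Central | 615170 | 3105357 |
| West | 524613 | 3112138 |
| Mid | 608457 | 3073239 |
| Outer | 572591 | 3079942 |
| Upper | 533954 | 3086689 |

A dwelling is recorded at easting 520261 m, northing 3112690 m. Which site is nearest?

West

Squared distances to each site:
Inner: 9287712881.000; South: 9114032882.000; North: 98384117.000; Central: 9061491170.000; West: 19244608.000; Mid: 9334915817.000; Outer: 3810860404.000; Upper: 863550250.000.
Minimum at West.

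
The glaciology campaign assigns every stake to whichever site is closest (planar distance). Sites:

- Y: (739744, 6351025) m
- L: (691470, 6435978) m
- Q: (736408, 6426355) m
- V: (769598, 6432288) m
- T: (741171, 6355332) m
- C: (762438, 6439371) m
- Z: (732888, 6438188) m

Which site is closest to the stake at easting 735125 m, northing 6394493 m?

Q

Squared distances to each site:
Y: 1910802185.000; L: 3626764250.000; Q: 1016833133.000; V: 2616849754.000; T: 1570138037.000; C: 2760034853.000; Z: 1914257194.000.
Minimum at Q.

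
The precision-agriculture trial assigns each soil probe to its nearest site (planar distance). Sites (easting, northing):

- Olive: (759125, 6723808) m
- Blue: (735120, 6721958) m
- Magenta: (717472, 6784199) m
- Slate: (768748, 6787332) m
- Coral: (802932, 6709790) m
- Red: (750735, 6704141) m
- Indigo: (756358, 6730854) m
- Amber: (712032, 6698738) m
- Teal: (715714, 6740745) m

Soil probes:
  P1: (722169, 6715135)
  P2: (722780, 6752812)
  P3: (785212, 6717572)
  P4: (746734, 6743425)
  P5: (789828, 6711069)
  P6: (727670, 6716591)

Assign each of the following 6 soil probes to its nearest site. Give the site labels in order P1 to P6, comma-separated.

Blue, Teal, Coral, Indigo, Coral, Blue

P1 → Blue (d²=214281730.00)
P2 → Teal (d²=195540845.00)
P3 → Coral (d²=374557924.00)
P4 → Indigo (d²=250651417.00)
P5 → Coral (d²=173350657.00)
P6 → Blue (d²=84307189.00)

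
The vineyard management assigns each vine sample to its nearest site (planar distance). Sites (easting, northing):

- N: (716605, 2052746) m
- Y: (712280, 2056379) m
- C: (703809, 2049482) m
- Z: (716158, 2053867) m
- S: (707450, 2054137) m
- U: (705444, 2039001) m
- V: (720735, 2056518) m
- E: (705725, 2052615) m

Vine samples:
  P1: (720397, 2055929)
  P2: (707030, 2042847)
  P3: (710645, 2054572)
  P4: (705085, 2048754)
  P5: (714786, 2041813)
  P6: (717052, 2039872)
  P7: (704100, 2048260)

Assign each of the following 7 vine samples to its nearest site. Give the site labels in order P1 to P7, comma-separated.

V, U, Y, C, U, U, C

P1 → V (d²=461165.00)
P2 → U (d²=17307112.00)
P3 → Y (d²=5938474.00)
P4 → C (d²=2158160.00)
P5 → U (d²=95180308.00)
P6 → U (d²=135504305.00)
P7 → C (d²=1577965.00)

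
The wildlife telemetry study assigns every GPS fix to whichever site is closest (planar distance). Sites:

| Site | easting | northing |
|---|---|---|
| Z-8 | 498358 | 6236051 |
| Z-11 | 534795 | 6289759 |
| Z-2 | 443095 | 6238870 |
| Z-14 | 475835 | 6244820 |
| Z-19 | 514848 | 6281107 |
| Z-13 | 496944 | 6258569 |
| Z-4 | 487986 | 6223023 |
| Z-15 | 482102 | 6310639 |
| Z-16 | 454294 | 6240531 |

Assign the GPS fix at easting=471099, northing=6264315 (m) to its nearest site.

Squared distances to each site:
Z-8: 1541906777.000; Z-11: 4704577552.000; Z-2: 1431672041.000; Z-14: 402484721.000; Z-19: 2195946265.000; Z-13: 700980541.000; Z-4: 1990200033.000; Z-15: 2266978985.000; Z-16: 848086681.000.
Minimum at Z-14.

Z-14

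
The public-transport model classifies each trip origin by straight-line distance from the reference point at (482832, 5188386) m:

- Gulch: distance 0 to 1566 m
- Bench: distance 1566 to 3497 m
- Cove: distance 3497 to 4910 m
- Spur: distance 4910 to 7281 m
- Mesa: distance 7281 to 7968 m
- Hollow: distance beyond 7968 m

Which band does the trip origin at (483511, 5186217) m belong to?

Distance = √((483511−482832)² + (5186217−5188386)²) = √(461041.000 + 4704561.000) = 2272.796 m.
1566 ≤ 2272.796 < 3497 → Bench.

Bench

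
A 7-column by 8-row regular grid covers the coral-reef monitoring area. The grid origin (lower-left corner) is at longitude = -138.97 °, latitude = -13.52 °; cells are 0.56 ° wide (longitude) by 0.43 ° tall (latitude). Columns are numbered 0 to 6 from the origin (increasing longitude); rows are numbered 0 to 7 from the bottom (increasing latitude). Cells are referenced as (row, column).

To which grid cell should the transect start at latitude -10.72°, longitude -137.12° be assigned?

(6, 3)

Column index: ⌊(-137.12 − -138.97) / 0.56⌋ = ⌊3.304⌋ = 3
Row offset from origin: ⌊(-10.72 − -13.52) / 0.43⌋ = ⌊6.512⌋ = 6 → row 6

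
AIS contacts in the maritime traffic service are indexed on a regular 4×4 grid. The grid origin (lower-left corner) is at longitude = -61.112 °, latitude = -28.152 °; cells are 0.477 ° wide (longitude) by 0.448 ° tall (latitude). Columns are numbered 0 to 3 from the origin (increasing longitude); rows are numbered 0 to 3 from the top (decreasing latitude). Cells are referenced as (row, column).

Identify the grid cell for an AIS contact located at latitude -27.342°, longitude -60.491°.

(2, 1)

Column index: ⌊(-60.491 − -61.112) / 0.477⌋ = ⌊1.302⌋ = 1
Row offset from origin: ⌊(-27.342 − -28.152) / 0.448⌋ = ⌊1.808⌋ = 1 → row 2 (counted from top)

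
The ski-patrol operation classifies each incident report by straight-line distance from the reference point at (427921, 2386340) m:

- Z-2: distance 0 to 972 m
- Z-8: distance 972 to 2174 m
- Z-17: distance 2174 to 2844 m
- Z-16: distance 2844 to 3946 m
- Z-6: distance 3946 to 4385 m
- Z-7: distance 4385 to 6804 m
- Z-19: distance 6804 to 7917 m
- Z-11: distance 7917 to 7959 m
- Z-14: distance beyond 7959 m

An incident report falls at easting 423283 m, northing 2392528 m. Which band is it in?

Z-19

Distance = √((423283−427921)² + (2392528−2386340)²) = √(21511044.000 + 38291344.000) = 7733.200 m.
6804 ≤ 7733.200 < 7917 → Z-19.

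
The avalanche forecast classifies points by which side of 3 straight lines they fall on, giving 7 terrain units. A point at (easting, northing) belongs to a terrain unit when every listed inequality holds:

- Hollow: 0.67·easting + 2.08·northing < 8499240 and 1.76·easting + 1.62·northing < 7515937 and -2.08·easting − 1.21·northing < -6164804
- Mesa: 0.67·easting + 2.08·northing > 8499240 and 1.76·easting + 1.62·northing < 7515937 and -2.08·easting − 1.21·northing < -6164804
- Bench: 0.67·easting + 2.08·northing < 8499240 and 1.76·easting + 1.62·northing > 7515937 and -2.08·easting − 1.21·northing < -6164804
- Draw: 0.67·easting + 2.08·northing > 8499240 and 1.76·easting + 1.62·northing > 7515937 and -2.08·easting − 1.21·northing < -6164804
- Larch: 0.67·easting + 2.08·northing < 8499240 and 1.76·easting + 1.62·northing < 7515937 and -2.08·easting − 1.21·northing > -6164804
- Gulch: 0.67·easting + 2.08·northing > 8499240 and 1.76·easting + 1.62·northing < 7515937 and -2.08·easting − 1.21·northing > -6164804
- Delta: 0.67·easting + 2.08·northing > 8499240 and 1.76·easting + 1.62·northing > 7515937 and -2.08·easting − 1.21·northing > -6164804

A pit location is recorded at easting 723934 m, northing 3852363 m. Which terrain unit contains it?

Hollow

0.67·723934 + 2.08·3852363 = 8497950.820, which is < 8499240
1.76·723934 + 1.62·3852363 = 7514951.900, which is < 7515937
-2.08·723934 − 1.21·3852363 = -6167141.950, which is < -6164804
This sign pattern matches Hollow.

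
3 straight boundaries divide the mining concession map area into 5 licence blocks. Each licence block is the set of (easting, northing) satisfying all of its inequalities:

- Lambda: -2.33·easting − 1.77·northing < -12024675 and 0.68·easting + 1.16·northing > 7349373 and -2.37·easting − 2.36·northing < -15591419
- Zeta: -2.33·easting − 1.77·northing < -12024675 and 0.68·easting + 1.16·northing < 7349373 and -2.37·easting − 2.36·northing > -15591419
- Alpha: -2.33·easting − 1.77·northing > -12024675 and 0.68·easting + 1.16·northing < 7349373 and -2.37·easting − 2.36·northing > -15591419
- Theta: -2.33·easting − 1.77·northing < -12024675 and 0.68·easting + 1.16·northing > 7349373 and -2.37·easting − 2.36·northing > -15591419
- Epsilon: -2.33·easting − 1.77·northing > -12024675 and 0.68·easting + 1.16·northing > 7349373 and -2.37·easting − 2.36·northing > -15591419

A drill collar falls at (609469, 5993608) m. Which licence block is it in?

-2.33·609469 − 1.77·5993608 = -12028748.930, which is < -12024675
0.68·609469 + 1.16·5993608 = 7367024.200, which is > 7349373
-2.37·609469 − 2.36·5993608 = -15589356.410, which is > -15591419
This sign pattern matches Theta.

Theta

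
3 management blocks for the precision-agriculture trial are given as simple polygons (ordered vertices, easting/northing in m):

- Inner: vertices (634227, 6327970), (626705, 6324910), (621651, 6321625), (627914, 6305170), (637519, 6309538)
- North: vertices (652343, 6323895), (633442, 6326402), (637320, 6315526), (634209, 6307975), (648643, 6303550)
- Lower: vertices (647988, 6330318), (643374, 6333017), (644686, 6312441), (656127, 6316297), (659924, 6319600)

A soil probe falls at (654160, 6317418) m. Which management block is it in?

Lower

Cast a ray rightward from (654160, 6317418). For each polygon, the edges (by vertex number in listed order) whose endpoints lie on opposite sides of northing = 6317418, where each meets that height, and whether that is right or left of the point:
Inner: 3–4 at easting≈623252.2 (left), 5–1 at easting≈636111.6 (left) → 0 crossings.
North: 2–3 at easting≈636645.4 (left), 5–1 at easting≈651165.1 (left) → 0 crossings.
Lower: 2–3 at easting≈644368.6 (left), 4–5 at easting≈657415.7 (right) → 1 crossing.
Only Lower has an odd count, so the point is inside Lower.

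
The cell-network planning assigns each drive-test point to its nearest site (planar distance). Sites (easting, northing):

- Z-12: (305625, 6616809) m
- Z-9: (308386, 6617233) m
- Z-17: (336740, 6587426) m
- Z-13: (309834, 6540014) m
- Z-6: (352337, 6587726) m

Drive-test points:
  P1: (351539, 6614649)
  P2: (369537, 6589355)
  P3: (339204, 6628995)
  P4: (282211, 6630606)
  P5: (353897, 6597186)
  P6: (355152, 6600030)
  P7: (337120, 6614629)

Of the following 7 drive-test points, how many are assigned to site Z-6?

4

P1 → Z-6
P2 → Z-6
P3 → Z-9
P4 → Z-12
P5 → Z-6
P6 → Z-6
P7 → Z-17
4 of the 7 go to Z-6.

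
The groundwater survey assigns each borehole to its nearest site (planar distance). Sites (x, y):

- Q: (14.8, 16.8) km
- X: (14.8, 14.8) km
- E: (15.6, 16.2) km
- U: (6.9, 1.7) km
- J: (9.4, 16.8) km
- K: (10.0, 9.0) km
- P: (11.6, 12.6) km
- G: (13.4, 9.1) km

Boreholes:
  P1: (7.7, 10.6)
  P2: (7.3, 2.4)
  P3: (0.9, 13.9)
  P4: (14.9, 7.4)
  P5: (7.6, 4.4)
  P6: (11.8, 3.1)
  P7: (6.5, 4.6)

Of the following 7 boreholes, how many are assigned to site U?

P1 → K
P2 → U
P3 → J
P4 → G
P5 → U
P6 → U
P7 → U
4 of the 7 go to U.

4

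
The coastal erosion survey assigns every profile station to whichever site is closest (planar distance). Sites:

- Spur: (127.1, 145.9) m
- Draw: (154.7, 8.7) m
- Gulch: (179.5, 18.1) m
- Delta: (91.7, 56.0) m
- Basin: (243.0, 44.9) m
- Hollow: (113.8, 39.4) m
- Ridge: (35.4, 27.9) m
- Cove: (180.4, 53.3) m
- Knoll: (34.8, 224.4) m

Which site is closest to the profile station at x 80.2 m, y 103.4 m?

Delta

Squared distances to each site:
Spur: 4005.860; Draw: 14518.340; Gulch: 17136.580; Delta: 2379.010; Basin: 29926.090; Hollow: 5224.960; Ridge: 7707.290; Cove: 12550.050; Knoll: 16702.160.
Minimum at Delta.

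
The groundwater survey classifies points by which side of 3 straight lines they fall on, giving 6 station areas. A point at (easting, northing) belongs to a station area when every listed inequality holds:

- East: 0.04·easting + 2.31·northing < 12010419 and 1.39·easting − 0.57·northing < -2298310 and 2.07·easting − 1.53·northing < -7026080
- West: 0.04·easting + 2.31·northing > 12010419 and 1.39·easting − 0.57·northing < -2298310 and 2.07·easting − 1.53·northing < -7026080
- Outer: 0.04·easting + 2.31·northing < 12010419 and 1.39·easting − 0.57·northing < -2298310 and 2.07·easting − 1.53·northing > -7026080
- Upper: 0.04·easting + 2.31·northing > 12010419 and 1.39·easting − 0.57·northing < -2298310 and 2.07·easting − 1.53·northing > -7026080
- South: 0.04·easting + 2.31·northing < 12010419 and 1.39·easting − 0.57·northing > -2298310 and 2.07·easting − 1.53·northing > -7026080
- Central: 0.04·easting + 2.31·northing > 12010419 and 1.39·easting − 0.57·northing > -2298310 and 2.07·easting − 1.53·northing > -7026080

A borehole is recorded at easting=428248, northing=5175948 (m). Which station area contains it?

0.04·428248 + 2.31·5175948 = 11973569.800, which is < 12010419
1.39·428248 − 0.57·5175948 = -2355025.640, which is < -2298310
2.07·428248 − 1.53·5175948 = -7032727.080, which is < -7026080
This sign pattern matches East.

East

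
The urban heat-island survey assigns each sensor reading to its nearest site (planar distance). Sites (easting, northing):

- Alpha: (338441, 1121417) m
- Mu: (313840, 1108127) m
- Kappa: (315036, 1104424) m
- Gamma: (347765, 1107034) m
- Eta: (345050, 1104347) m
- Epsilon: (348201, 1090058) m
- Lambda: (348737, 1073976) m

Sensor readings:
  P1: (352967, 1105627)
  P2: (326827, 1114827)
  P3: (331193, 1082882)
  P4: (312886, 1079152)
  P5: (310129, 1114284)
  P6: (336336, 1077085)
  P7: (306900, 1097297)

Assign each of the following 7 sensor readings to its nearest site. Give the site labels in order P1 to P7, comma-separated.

Gamma, Alpha, Epsilon, Kappa, Mu, Lambda, Kappa

P1 → Gamma (d²=29040453.00)
P2 → Alpha (d²=178313096.00)
P3 → Epsilon (d²=340767040.00)
P4 → Kappa (d²=643296484.00)
P5 → Mu (d²=51680170.00)
P6 → Lambda (d²=163450682.00)
P7 → Kappa (d²=116988625.00)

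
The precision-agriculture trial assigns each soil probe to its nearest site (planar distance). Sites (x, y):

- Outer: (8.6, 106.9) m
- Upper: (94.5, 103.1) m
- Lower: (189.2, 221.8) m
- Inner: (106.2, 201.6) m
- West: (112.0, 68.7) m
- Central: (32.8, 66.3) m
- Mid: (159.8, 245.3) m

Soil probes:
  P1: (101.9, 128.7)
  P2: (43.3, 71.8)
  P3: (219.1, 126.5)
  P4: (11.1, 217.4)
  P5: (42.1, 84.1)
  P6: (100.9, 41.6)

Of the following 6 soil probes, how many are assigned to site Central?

P1 → Upper
P2 → Central
P3 → Lower
P4 → Inner
P5 → Central
P6 → West
2 of the 6 go to Central.

2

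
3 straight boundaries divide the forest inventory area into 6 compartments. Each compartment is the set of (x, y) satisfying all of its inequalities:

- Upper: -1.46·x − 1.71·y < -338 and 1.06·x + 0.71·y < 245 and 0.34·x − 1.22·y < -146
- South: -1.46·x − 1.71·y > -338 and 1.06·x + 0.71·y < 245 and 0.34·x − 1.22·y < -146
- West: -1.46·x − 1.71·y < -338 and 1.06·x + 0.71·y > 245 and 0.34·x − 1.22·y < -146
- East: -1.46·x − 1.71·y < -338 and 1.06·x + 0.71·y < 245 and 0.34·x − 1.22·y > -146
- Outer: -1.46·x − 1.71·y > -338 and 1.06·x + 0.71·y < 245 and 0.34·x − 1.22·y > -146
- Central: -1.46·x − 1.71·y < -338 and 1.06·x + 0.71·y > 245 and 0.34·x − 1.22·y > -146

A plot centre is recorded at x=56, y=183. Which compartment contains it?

Upper

-1.46·56 − 1.71·183 = -394.690, which is < -338
1.06·56 + 0.71·183 = 189.290, which is < 245
0.34·56 − 1.22·183 = -204.220, which is < -146
This sign pattern matches Upper.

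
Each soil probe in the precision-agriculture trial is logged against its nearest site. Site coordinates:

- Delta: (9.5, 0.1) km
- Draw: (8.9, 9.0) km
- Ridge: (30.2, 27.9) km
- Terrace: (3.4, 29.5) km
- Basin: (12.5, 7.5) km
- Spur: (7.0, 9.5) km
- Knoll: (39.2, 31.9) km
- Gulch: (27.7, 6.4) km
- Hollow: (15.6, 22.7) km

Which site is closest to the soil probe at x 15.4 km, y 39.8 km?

Squared distances to each site:
Delta: 1610.900; Draw: 990.890; Ridge: 360.650; Terrace: 250.090; Basin: 1051.700; Spur: 988.650; Knoll: 628.850; Gulch: 1266.850; Hollow: 292.450.
Minimum at Terrace.

Terrace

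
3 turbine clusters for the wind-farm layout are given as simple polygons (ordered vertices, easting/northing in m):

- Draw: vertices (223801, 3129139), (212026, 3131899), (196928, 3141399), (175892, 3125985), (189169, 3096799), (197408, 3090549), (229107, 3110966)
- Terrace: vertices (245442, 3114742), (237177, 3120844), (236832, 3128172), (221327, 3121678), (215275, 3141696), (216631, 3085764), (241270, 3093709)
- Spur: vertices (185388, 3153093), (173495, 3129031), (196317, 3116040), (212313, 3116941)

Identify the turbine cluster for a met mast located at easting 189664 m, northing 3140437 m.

Cast a ray rightward from (189664, 3140437). For each polygon, the edges (by vertex number in listed order) whose endpoints lie on opposite sides of northing = 3140437, where each meets that height, and whether that is right or left of the point:
Draw: 2–3 at easting≈198456.9 (right), 3–4 at easting≈195615.1 (right) → 2 crossings.
Terrace: 4–5 at easting≈215655.6 (right), 5–6 at easting≈215305.5 (right) → 2 crossings.
Spur: 1–2 at easting≈179132.6 (left), 4–1 at easting≈194813.8 (right) → 1 crossing.
Only Spur has an odd count, so the point is inside Spur.

Spur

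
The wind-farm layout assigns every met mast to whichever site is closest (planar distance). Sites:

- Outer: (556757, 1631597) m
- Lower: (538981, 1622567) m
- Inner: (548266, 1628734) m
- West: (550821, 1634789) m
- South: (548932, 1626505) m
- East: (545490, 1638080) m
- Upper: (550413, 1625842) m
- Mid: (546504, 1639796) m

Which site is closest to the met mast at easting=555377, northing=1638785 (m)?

West

Squared distances to each site:
Outer: 53571744.000; Lower: 531852340.000; Inner: 151588922.000; West: 36725152.000; South: 192336425.000; East: 98249794.000; Upper: 192162545.000; Mid: 79752250.000.
Minimum at West.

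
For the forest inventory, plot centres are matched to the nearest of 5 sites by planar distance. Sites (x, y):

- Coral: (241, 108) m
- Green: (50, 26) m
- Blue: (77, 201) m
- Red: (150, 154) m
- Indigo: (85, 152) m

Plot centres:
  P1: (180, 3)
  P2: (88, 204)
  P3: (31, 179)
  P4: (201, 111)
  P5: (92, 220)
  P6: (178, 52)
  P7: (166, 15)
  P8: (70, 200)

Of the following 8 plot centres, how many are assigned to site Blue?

P1 → Coral
P2 → Blue
P3 → Blue
P4 → Coral
P5 → Blue
P6 → Coral
P7 → Green
P8 → Blue
4 of the 8 go to Blue.

4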